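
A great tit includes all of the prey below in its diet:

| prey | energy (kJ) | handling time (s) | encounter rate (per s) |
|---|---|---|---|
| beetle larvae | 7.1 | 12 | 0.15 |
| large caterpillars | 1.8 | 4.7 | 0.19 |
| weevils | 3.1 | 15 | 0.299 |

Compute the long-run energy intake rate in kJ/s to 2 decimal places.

0.29 kJ/s

R = Σλ_iE_i / (1 + Σλ_ih_i)
Numerator: 0.15×7.1 + 0.19×1.8 + 0.299×3.1 = 2.334
Denominator: 1 + 0.15×12 + 0.19×4.7 + 0.299×15 = 8.178
R = 2.334/8.178 = 0.2854 kJ/s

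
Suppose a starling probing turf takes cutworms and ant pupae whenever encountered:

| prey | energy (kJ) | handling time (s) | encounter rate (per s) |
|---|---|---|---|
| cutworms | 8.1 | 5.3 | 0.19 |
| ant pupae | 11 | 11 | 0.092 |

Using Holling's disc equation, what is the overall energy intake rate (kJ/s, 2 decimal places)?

0.84 kJ/s

R = Σλ_iE_i / (1 + Σλ_ih_i)
Numerator: 0.19×8.1 + 0.092×11 = 2.551
Denominator: 1 + 0.19×5.3 + 0.092×11 = 3.019
R = 2.551/3.019 = 0.845 kJ/s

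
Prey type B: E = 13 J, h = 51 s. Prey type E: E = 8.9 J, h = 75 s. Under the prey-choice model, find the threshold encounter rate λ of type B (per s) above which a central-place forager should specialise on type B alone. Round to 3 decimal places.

At the threshold, the rate on type B alone equals the profitability of type E: λ·13/(1 + λ·51) = 8.9/75 = 0.1187.
Rearranging, λ(13 − 0.1187×51) = 0.1187, so λ = 0.1187/6.948 = 0.01708 per s.

0.017 per s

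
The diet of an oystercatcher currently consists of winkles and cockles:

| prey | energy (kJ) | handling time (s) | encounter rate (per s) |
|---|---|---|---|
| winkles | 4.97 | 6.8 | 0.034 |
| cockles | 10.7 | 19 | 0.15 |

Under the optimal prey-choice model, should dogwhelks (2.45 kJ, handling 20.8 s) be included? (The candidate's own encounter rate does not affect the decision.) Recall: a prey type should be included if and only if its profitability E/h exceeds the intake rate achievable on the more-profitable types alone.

Intake rate on the current diet: R = (0.034×4.97 + 0.15×10.7) / (1 + 0.034×6.8 + 0.15×19) = 1.774/4.081 = 0.4347 kJ/s.
dogwhelks: E/h = 2.45/20.8 = 0.1178 kJ/s.
Since 0.1178 < R, time spent handling dogwhelks is better spent searching.

No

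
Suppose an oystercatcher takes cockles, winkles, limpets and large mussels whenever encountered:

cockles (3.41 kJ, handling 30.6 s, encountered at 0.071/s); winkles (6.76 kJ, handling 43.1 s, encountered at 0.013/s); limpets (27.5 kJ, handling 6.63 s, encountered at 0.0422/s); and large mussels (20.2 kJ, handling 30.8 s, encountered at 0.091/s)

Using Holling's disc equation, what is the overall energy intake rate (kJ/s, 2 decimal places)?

0.49 kJ/s

Energy encountered per unit search time: 0.071×3.41 + 0.013×6.76 + 0.0422×27.5 + 0.091×20.2 = 3.329 kJ/s.
Handling time per unit search time: 0.071×30.6 + 0.013×43.1 + 0.0422×6.63 + 0.091×30.8 = 5.815.
Rate = 3.329/(1 + 5.815) = 0.4884 kJ/s.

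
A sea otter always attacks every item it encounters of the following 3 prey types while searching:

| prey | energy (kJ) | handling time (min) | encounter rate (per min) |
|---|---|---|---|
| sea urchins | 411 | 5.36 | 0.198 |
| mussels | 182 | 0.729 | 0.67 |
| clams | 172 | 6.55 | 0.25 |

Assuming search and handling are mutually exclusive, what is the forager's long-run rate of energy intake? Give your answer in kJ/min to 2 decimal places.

58.83 kJ/min

R = (0.198×411 + 0.67×182 + 0.25×172) / (1 + 0.198×5.36 + 0.67×0.729 + 0.25×6.55) = 246.3/4.187 = 58.83 kJ/min.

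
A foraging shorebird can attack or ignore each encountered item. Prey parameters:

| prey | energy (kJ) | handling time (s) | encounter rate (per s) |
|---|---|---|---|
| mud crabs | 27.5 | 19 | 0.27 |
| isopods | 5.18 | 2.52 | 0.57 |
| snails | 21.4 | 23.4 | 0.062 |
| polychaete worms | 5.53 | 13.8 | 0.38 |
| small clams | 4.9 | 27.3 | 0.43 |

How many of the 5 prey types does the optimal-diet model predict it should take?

2

Rank by E/h (kJ/s): isopods 2.06, mud crabs 1.45, snails 0.915, polychaete worms 0.401, small clams 0.179. Include each in turn until the next type's E/h falls below the running intake rate.
Rate on top 1: 1.212. mud crabs: 1.45 > 1.212 → include.
Rate on top 2: 1.372. snails: 0.915 < 1.372 → exclude; stop.
Optimal diet: isopods, mud crabs — 2 of 5 types.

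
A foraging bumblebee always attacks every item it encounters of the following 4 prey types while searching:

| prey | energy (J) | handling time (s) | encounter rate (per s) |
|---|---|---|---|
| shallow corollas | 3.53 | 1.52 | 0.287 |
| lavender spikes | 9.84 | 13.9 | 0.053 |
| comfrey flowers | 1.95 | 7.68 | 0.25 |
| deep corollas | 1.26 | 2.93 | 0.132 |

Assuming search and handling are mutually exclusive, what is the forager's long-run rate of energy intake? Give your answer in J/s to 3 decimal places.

0.489 J/s

R = (0.287×3.53 + 0.053×9.84 + 0.25×1.95 + 0.132×1.26) / (1 + 0.287×1.52 + 0.053×13.9 + 0.25×7.68 + 0.132×2.93) = 2.188/4.48 = 0.4885 J/s.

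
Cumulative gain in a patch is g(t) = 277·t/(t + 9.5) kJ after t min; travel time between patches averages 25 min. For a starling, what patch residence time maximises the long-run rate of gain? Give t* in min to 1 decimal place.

By the marginal value theorem, leave when the instantaneous gain rate g'(t) equals the habitat-wide average g(t)/(T + t).
g'(t) = 277·9.5/(t + 9.5)². Setting 277·9.5/(t+9.5)² = 277t/[(t+9.5)(25+t)] gives 9.5(25+t) = t(t+9.5), so t² = 9.5×25 = 237.5.
t* = √237.5 = 15.41 min.

15.4 min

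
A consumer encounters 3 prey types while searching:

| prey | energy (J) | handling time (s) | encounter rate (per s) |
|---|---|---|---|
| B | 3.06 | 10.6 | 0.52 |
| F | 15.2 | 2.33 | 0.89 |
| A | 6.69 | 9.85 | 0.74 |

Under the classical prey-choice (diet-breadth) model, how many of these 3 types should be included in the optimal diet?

1

Profitabilities (E/h, J/s): F 6.52, A 0.679, B 0.289. Add prey in this order while the next type's profitability exceeds the intake rate on those already taken.
Rate on top 1: 4.401. A: 0.679 < 4.401 → exclude; stop.
Optimal diet: F — 1 of 3 types.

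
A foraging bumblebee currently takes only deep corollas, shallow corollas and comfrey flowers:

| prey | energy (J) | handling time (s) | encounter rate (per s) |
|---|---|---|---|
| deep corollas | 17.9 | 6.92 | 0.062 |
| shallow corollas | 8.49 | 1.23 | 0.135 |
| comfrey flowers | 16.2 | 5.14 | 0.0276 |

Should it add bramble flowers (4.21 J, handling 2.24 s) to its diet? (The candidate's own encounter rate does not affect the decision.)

On deep corollas, shallow corollas and comfrey flowers alone, R = ΣλE/(1+Σλh) = 2.703/1.737 = 1.556 J/s.
bramble flowers: E/h = 4.21/2.24 = 1.879 J/s.
1.879 > 1.556, so adding bramble flowers raises the average — include it.

Yes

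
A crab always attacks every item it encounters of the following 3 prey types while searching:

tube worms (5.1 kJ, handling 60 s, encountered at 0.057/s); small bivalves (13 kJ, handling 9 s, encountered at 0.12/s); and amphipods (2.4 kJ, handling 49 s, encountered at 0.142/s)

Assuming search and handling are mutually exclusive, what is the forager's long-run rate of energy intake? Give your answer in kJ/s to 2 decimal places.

Energy encountered per unit search time: 0.057×5.1 + 0.12×13 + 0.142×2.4 = 2.192 kJ/s.
Handling time per unit search time: 0.057×60 + 0.12×9 + 0.142×49 = 11.46.
Rate = 2.192/(1 + 11.46) = 0.1759 kJ/s.

0.18 kJ/s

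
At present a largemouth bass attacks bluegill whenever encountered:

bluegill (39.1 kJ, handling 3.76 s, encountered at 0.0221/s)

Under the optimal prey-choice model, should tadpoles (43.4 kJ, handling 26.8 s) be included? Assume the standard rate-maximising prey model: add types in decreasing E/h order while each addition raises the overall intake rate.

Yes

Intake rate on the current diet: R = (0.0221×39.1) / (1 + 0.0221×3.76) = 0.8641/1.083 = 0.7978 kJ/s.
tadpoles: E/h = 43.4/26.8 = 1.619 kJ/s.
1.619 > 0.7978, so adding tadpoles raises the average — include it.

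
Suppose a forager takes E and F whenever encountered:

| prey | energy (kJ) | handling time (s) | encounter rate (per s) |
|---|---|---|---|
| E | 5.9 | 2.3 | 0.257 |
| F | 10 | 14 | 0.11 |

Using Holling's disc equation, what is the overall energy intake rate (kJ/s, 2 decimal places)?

Energy encountered per unit search time: 0.257×5.9 + 0.11×10 = 2.616 kJ/s.
Handling time per unit search time: 0.257×2.3 + 0.11×14 = 2.131.
Rate = 2.616/(1 + 2.131) = 0.8356 kJ/s.

0.84 kJ/s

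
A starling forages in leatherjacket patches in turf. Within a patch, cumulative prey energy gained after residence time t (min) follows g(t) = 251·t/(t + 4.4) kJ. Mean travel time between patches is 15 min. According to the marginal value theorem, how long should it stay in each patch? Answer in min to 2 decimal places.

8.12 min

By the marginal value theorem, leave when the instantaneous gain rate g'(t) equals the habitat-wide average g(t)/(T + t).
g'(t) = 251·4.4/(t + 4.4)². Setting 251·4.4/(t+4.4)² = 251t/[(t+4.4)(15+t)] gives 4.4(15+t) = t(t+4.4), so t² = 4.4×15 = 66.
t* = √66 = 8.124 min.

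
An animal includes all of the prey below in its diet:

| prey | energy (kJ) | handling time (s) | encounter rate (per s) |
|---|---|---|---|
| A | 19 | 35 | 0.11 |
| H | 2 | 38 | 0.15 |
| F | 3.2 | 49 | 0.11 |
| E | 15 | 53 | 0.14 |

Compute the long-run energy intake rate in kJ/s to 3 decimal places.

0.207 kJ/s

Energy encountered per unit search time: 0.11×19 + 0.15×2 + 0.11×3.2 + 0.14×15 = 4.842 kJ/s.
Handling time per unit search time: 0.11×35 + 0.15×38 + 0.11×49 + 0.14×53 = 22.36.
Rate = 4.842/(1 + 22.36) = 0.2073 kJ/s.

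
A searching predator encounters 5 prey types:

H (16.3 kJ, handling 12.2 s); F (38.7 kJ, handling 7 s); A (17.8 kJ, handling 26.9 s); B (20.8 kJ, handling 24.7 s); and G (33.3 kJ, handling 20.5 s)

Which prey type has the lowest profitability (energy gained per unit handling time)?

In descending order of E/h:
F: 38.7/7 = 5.53 kJ/s
G: 33.3/20.5 = 1.62 kJ/s
H: 16.3/12.2 = 1.34 kJ/s
B: 20.8/24.7 = 0.842 kJ/s
A: 17.8/26.9 = 0.662 kJ/s

A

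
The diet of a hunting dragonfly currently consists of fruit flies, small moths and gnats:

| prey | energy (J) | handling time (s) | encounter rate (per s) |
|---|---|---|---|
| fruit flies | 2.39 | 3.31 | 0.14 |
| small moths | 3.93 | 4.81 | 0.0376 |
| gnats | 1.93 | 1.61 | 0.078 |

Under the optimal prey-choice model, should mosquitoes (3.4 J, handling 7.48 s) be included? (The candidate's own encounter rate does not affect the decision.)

Yes

On fruit flies, small moths and gnats alone, R = ΣλE/(1+Σλh) = 0.6329/1.77 = 0.3576 J/s.
mosquitoes: E/h = 3.4/7.48 = 0.4545 J/s.
0.4545 > 0.3576, so adding mosquitoes raises the average — include it.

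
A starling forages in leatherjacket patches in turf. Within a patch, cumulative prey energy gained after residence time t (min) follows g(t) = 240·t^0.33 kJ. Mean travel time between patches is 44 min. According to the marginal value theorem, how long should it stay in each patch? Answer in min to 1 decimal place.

21.7 min

Maximise g(t)/(T+t): set derivative to zero → g'(t)(T+t) = g(t).
g'(t) = 0.33·240·t^-0.67. Setting 0.33·240·t^-0.67 = 240·t^0.33/(44+t) gives 0.33(44+t) = t, so 0.67·t = 0.33×44.
t* = 0.33×44/0.67 = 21.67 min.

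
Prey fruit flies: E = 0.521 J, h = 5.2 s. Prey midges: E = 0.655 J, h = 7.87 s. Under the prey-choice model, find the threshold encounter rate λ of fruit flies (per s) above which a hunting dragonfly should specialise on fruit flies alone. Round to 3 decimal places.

0.943 per s

At the threshold, the rate on fruit flies alone equals the profitability of midges: λ·0.521/(1 + λ·5.2) = 0.655/7.87 = 0.08323.
Rearranging, λ(0.521 − 0.08323×5.2) = 0.08323, so λ = 0.08323/0.08822 = 0.9434 per s.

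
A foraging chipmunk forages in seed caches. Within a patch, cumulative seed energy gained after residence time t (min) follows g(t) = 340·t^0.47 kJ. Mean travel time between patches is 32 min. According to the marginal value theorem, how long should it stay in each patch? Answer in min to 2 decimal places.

28.38 min

Optimal t* satisfies g'(t*) = g(t*)/(T + t*).
g'(t) = 0.47·340·t^-0.53. Setting 0.47·340·t^-0.53 = 340·t^0.47/(32+t) gives 0.47(32+t) = t, so 0.53·t = 0.47×32.
t* = 0.47×32/0.53 = 28.38 min.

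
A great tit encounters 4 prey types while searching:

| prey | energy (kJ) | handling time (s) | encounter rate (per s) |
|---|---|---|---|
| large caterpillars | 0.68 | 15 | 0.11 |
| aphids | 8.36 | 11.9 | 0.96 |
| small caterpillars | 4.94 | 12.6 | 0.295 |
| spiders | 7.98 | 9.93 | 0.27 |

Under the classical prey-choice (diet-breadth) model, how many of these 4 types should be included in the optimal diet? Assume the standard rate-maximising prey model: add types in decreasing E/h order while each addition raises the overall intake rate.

Rank by E/h (kJ/s): spiders 0.804, aphids 0.703, small caterpillars 0.392, large caterpillars 0.0453. Include each in turn until the next type's E/h falls below the running intake rate.
Rate on top 1: 0.5853. aphids: 0.703 > 0.5853 → include.
Rate on top 2: 0.674. small caterpillars: 0.392 < 0.674 → exclude; stop.
Optimal diet: spiders, aphids — 2 of 4 types.

2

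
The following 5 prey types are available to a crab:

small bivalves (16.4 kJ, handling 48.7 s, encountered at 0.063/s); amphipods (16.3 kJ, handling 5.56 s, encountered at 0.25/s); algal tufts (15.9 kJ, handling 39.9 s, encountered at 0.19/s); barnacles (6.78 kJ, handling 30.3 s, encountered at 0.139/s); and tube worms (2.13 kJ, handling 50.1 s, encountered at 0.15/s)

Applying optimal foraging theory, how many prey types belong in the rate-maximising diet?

Profitabilities (E/h, kJ/s): amphipods 2.93, algal tufts 0.398, small bivalves 0.337, barnacles 0.224, tube worms 0.0425. Add prey in this order while the next type's profitability exceeds the intake rate on those already taken.
Rate on top 1: 1.705. algal tufts: 0.398 < 1.705 → exclude; stop.
Optimal diet: amphipods — 1 of 5 types.

1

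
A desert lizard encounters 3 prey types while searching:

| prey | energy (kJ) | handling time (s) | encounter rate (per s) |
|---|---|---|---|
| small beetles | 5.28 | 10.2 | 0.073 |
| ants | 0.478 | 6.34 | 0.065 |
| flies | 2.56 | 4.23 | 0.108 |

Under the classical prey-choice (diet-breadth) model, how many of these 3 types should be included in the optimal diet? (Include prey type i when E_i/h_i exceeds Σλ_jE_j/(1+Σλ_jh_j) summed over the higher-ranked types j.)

E/h in descending order: flies 0.605, small beetles 0.518, ants 0.0754 kJ/s. The optimal diet is the largest prefix of this list for which every included type satisfies E_i/h_i > R on the types above it.
Rate on top 1: 0.1898. small beetles: 0.518 > 0.1898 → include.
Rate on top 2: 0.3007. ants: 0.0754 < 0.3007 → exclude; stop.
Optimal diet: flies, small beetles — 2 of 3 types.

2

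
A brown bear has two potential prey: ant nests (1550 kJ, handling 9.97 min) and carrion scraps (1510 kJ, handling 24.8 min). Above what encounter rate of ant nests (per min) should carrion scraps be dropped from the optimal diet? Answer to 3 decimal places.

0.065 per min

The zero-one rule: include carrion scraps iff E₂/h₂ > λE₁/(1+λh₁). Equality gives the switch point.
λE₁h₂ = E₂ + λE₂h₁ ⇒ λ = E₂/(E₁h₂ − E₂h₁) = 1510/(3.844e+04 − 1.505e+04) = 0.06457 per min.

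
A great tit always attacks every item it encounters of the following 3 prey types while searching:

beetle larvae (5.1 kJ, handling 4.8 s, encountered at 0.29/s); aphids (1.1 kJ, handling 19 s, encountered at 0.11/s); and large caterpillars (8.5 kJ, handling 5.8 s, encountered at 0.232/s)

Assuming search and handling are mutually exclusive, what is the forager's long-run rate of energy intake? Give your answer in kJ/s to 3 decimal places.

R = Σλ_iE_i / (1 + Σλ_ih_i)
Numerator: 0.29×5.1 + 0.11×1.1 + 0.232×8.5 = 3.572
Denominator: 1 + 0.29×4.8 + 0.11×19 + 0.232×5.8 = 5.828
R = 3.572/5.828 = 0.6129 kJ/s

0.613 kJ/s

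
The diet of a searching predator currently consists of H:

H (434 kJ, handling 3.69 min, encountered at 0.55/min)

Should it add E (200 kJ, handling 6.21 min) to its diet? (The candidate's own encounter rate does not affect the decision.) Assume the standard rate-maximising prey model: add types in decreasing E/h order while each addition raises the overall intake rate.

No

Current rate: (0.55×434)/(1 + 0.55×3.69) = 78.79 kJ/min.
Profitability of E: 200/6.21 = 32.21 kJ/min.
Since 32.21 < R, time spent handling E is better spent searching.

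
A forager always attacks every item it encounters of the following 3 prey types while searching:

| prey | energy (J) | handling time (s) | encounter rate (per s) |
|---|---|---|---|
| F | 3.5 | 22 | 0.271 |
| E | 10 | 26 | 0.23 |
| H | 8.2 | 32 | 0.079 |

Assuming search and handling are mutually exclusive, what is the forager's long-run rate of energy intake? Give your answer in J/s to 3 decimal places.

Energy encountered per unit search time: 0.271×3.5 + 0.23×10 + 0.079×8.2 = 3.896 J/s.
Handling time per unit search time: 0.271×22 + 0.23×26 + 0.079×32 = 14.47.
Rate = 3.896/(1 + 14.47) = 0.2519 J/s.

0.252 J/s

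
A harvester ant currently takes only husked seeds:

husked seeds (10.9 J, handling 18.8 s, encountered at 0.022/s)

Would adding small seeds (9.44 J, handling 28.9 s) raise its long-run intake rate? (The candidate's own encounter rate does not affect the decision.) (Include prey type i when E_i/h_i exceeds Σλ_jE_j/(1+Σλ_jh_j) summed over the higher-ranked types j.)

Current rate: (0.022×10.9)/(1 + 0.022×18.8) = 0.1696 J/s.
small seeds: E/h = 9.44/28.9 = 0.3266 J/s.
Since 0.3266 > R, including small seeds increases the long-run rate.

Yes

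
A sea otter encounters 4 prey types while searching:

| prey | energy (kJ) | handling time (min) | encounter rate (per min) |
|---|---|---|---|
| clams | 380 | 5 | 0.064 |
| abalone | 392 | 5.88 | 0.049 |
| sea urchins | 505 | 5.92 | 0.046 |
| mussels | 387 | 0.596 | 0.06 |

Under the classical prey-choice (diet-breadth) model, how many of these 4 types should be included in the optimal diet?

E/h in descending order: mussels 649, sea urchins 85.3, clams 76, abalone 66.7 kJ/min. The optimal diet is the largest prefix of this list for which every included type satisfies E_i/h_i > R on the types above it.
Rate on top 1: 22.42. sea urchins: 85.3 > 22.42 → include.
Rate on top 2: 35.51. clams: 76 > 35.51 → include.
Rate on top 3: 43.47. abalone: 66.7 > 43.47 → include.
Optimal diet: mussels, sea urchins, clams, abalone — 4 of 4 types.

4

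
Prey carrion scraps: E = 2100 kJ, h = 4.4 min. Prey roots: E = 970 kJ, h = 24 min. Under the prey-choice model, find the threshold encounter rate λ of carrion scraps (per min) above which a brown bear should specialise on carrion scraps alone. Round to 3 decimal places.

The zero-one rule: include roots iff E₂/h₂ > λE₁/(1+λh₁). Equality gives the switch point.
λE₁h₂ = E₂ + λE₂h₁ ⇒ λ = E₂/(E₁h₂ − E₂h₁) = 970/(5.04e+04 − 4268) = 0.02103 per min.

0.021 per min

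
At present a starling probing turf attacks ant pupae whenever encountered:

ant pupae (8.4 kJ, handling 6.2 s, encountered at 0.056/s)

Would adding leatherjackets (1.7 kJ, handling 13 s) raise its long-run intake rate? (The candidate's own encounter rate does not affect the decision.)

No

Intake rate on the current diet: R = (0.056×8.4) / (1 + 0.056×6.2) = 0.4704/1.347 = 0.3492 kJ/s.
Profitability of leatherjackets: 1.7/13 = 0.1308 kJ/s.
0.1308 < 0.3492, so adding leatherjackets would lower the average — exclude it.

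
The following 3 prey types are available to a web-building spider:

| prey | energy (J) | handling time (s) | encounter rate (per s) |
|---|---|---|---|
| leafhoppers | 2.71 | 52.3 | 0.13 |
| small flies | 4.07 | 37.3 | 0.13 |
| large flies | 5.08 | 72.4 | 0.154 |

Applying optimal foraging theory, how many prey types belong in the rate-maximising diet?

1

Profitabilities (E/h, J/s): small flies 0.109, large flies 0.0702, leafhoppers 0.0518. Add prey in this order while the next type's profitability exceeds the intake rate on those already taken.
Rate on top 1: 0.09046. large flies: 0.0702 < 0.09046 → exclude; stop.
Optimal diet: small flies — 1 of 3 types.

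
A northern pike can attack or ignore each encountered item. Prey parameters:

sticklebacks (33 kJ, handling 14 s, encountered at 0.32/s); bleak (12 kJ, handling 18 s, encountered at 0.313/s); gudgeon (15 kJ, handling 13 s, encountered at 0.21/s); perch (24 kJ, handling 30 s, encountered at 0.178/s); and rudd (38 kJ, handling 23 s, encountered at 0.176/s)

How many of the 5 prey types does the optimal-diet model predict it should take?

E/h in descending order: sticklebacks 2.36, rudd 1.65, gudgeon 1.15, perch 0.8, bleak 0.667 kJ/s. The optimal diet is the largest prefix of this list for which every included type satisfies E_i/h_i > R on the types above it.
Rate on top 1: 1.927. rudd: 1.65 < 1.927 → exclude; stop.
Optimal diet: sticklebacks — 1 of 5 types.

1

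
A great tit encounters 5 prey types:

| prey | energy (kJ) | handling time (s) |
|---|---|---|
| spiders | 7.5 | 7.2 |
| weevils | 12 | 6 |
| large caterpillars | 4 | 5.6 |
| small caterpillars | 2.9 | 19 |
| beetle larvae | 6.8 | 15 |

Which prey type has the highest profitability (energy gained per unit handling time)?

weevils

In descending order of E/h:
weevils: 12/6 = 2 kJ/s
spiders: 7.5/7.2 = 1.04 kJ/s
large caterpillars: 4/5.6 = 0.714 kJ/s
beetle larvae: 6.8/15 = 0.453 kJ/s
small caterpillars: 2.9/19 = 0.153 kJ/s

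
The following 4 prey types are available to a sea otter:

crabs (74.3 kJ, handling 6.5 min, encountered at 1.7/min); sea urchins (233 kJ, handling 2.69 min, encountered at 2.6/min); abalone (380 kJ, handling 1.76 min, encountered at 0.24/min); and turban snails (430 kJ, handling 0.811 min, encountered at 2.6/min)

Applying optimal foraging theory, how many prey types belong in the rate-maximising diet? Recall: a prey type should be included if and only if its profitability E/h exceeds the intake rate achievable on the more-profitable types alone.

1

Profitabilities (E/h, kJ/min): turban snails 530, abalone 216, sea urchins 86.6, crabs 11.4. Add prey in this order while the next type's profitability exceeds the intake rate on those already taken.
Rate on top 1: 359.6. abalone: 216 < 359.6 → exclude; stop.
Optimal diet: turban snails — 1 of 4 types.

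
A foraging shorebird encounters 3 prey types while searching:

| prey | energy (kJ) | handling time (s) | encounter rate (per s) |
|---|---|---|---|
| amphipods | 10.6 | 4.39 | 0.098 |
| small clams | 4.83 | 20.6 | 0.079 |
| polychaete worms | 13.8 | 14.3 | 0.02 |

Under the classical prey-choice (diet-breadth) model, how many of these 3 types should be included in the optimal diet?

2

Rank by E/h (kJ/s): amphipods 2.41, polychaete worms 0.965, small clams 0.234. Include each in turn until the next type's E/h falls below the running intake rate.
Rate on top 1: 0.7263. polychaete worms: 0.965 > 0.7263 → include.
Rate on top 2: 0.7661. small clams: 0.234 < 0.7661 → exclude; stop.
Optimal diet: amphipods, polychaete worms — 2 of 3 types.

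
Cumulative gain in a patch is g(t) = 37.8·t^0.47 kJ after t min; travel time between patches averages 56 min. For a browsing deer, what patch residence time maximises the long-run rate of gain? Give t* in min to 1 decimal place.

Maximise g(t)/(T+t): set derivative to zero → g'(t)(T+t) = g(t).
g'(t) = 0.47·37.8·t^-0.53. Setting 0.47·37.8·t^-0.53 = 37.8·t^0.47/(56+t) gives 0.47(56+t) = t, so 0.53·t = 0.47×56.
t* = 0.47×56/0.53 = 49.66 min.

49.7 min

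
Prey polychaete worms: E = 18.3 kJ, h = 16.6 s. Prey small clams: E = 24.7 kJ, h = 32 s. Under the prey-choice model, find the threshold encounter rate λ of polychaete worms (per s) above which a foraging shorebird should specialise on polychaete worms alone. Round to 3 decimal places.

0.141 per s

The zero-one rule: include small clams iff E₂/h₂ > λE₁/(1+λh₁). Equality gives the switch point.
λE₁h₂ = E₂ + λE₂h₁ ⇒ λ = E₂/(E₁h₂ − E₂h₁) = 24.7/(585.6 − 410) = 0.1407 per s.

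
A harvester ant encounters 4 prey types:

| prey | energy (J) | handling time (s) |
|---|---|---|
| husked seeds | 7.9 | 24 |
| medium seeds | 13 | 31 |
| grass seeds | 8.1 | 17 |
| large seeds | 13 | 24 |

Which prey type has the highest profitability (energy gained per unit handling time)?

large seeds

Profitability E/h (J/s): husked seeds = 7.9/24 = 0.329, medium seeds = 13/31 = 0.419, grass seeds = 8.1/17 = 0.476, large seeds = 13/24 = 0.542.
Ranked: large seeds > grass seeds > medium seeds > husked seeds.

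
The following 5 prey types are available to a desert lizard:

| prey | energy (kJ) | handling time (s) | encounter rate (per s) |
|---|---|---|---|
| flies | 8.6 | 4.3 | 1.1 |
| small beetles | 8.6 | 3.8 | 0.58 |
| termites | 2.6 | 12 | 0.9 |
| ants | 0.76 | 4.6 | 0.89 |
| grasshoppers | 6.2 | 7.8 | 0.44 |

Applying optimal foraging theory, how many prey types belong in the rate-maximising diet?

E/h in descending order: small beetles 2.26, flies 2, grasshoppers 0.795, termites 0.217, ants 0.165 kJ/s. The optimal diet is the largest prefix of this list for which every included type satisfies E_i/h_i > R on the types above it.
Rate on top 1: 1.557. flies: 2 > 1.557 → include.
Rate on top 2: 1.821. grasshoppers: 0.795 < 1.821 → exclude; stop.
Optimal diet: small beetles, flies — 2 of 5 types.

2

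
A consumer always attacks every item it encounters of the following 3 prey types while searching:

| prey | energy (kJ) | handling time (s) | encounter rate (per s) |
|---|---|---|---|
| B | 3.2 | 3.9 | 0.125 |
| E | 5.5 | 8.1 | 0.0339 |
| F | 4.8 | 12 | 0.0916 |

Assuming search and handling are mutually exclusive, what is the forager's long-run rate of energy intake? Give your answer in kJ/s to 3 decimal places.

R = Σλ_iE_i / (1 + Σλ_ih_i)
Numerator: 0.125×3.2 + 0.0339×5.5 + 0.0916×4.8 = 1.026
Denominator: 1 + 0.125×3.9 + 0.0339×8.1 + 0.0916×12 = 2.861
R = 1.026/2.861 = 0.3586 kJ/s

0.359 kJ/s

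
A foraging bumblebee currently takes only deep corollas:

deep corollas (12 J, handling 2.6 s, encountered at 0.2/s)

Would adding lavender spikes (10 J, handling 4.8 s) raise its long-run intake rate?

On deep corollas alone, R = ΣλE/(1+Σλh) = 2.4/1.52 = 1.579 J/s.
Profitability of lavender spikes: 10/4.8 = 2.083 J/s.
Since 2.083 > R, including lavender spikes increases the long-run rate.

Yes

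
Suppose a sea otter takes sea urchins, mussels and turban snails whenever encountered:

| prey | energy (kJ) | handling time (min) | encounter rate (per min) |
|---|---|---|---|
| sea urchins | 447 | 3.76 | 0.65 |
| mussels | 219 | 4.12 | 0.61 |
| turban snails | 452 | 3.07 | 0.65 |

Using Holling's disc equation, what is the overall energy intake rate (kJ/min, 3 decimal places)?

R = (0.65×447 + 0.61×219 + 0.65×452) / (1 + 0.65×3.76 + 0.61×4.12 + 0.65×3.07) = 717.9/7.953 = 90.28 kJ/min.

90.276 kJ/min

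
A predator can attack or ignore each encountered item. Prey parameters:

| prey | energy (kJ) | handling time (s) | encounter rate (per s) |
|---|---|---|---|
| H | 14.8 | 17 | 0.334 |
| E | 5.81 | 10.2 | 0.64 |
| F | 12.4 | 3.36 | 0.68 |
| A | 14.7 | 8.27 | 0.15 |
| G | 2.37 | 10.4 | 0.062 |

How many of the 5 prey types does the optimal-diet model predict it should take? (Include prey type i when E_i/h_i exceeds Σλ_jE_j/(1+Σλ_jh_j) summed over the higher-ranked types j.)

E/h in descending order: F 3.69, A 1.78, H 0.871, E 0.57, G 0.228 kJ/s. The optimal diet is the largest prefix of this list for which every included type satisfies E_i/h_i > R on the types above it.
Rate on top 1: 2.567. A: 1.78 < 2.567 → exclude; stop.
Optimal diet: F — 1 of 5 types.

1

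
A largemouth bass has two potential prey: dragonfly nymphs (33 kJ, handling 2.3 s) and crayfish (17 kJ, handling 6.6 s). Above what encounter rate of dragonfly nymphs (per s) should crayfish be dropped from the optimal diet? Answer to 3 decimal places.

The zero-one rule: include crayfish iff E₂/h₂ > λE₁/(1+λh₁). Equality gives the switch point.
λE₁h₂ = E₂ + λE₂h₁ ⇒ λ = E₂/(E₁h₂ − E₂h₁) = 17/(217.8 − 39.1) = 0.09513 per s.

0.095 per s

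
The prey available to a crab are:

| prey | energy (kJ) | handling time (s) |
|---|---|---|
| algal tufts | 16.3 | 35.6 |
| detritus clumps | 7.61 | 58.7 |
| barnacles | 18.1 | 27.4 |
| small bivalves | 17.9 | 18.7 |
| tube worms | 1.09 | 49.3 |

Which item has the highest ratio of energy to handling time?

Profitability E/h (kJ/s): algal tufts = 16.3/35.6 = 0.458, detritus clumps = 7.61/58.7 = 0.13, barnacles = 18.1/27.4 = 0.661, small bivalves = 17.9/18.7 = 0.957, tube worms = 1.09/49.3 = 0.0221.
Ranked: small bivalves > barnacles > algal tufts > detritus clumps > tube worms.

small bivalves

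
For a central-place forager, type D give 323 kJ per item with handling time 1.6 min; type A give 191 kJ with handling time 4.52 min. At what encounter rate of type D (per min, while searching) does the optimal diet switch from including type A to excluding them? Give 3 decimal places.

Drop type A once their profitability E₂/h₂ falls below the rate achievable on type D alone: E₂/h₂ = λE₁/(1 + λh₁).
Solve for λ: λE₁h₂ = E₂(1 + λh₁) → λ(E₁h₂ − E₂h₁) = E₂ → λ = E₂/(E₁h₂ − E₂h₁).
λ = 191/(323×4.52 − 191×1.6) = 191/1154 = 0.1655 per min.

0.165 per min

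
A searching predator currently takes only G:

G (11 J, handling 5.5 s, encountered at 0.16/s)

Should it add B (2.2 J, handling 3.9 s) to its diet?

Intake rate on the current diet: R = (0.16×11) / (1 + 0.16×5.5) = 1.76/1.88 = 0.9362 J/s.
Profitability of B: 2.2/3.9 = 0.5641 J/s.
0.5641 < 0.9362, so adding B would lower the average — exclude it.

No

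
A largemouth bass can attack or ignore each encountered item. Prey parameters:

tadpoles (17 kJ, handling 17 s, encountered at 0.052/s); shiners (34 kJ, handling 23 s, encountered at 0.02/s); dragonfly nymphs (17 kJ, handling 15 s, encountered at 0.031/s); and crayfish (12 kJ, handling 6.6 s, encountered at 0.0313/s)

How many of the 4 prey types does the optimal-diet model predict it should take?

E/h in descending order: crayfish 1.82, shiners 1.48, dragonfly nymphs 1.13, tadpoles 1 kJ/s. The optimal diet is the largest prefix of this list for which every included type satisfies E_i/h_i > R on the types above it.
Rate on top 1: 0.3113. shiners: 1.48 > 0.3113 → include.
Rate on top 2: 0.6334. dragonfly nymphs: 1.13 > 0.6334 → include.
Rate on top 3: 0.7425. tadpoles: 1 > 0.7425 → include.
Optimal diet: crayfish, shiners, dragonfly nymphs, tadpoles — 4 of 4 types.

4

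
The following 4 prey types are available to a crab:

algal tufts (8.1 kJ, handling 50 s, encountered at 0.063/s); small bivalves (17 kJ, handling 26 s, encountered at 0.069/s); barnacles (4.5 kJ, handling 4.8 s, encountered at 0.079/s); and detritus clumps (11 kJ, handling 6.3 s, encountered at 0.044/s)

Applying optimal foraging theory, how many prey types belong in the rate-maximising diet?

E/h in descending order: detritus clumps 1.75, barnacles 0.938, small bivalves 0.654, algal tufts 0.162 kJ/s. The optimal diet is the largest prefix of this list for which every included type satisfies E_i/h_i > R on the types above it.
Rate on top 1: 0.379. barnacles: 0.938 > 0.379 → include.
Rate on top 2: 0.5068. small bivalves: 0.654 > 0.5068 → include.
Rate on top 3: 0.5833. algal tufts: 0.162 < 0.5833 → exclude; stop.
Optimal diet: detritus clumps, barnacles, small bivalves — 3 of 4 types.

3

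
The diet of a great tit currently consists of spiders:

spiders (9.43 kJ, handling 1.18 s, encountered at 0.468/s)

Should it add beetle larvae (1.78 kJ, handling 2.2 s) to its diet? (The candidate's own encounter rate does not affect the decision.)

Intake rate on the current diet: R = (0.468×9.43) / (1 + 0.468×1.18) = 4.413/1.552 = 2.843 kJ/s.
Profitability of beetle larvae: 1.78/2.2 = 0.8091 kJ/s.
0.8091 < 2.843, so adding beetle larvae would lower the average — exclude it.

No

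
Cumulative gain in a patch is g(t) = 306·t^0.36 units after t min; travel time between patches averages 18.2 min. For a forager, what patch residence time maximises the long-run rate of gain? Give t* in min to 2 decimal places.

10.24 min

Optimal t* satisfies g'(t*) = g(t*)/(T + t*).
g'(t) = 0.36·306·t^-0.64. Setting 0.36·306·t^-0.64 = 306·t^0.36/(18.2+t) gives 0.36(18.2+t) = t, so 0.64·t = 0.36×18.2.
t* = 0.36×18.2/0.64 = 10.24 min.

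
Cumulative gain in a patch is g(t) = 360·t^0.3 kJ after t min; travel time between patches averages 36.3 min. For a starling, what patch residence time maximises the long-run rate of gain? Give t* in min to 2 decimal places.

Optimal t* satisfies g'(t*) = g(t*)/(T + t*).
g'(t) = 0.3·360·t^-0.7. Setting 0.3·360·t^-0.7 = 360·t^0.3/(36.3+t) gives 0.3(36.3+t) = t, so 0.70·t = 0.3×36.3.
t* = 0.3×36.3/0.70 = 15.56 min.

15.56 min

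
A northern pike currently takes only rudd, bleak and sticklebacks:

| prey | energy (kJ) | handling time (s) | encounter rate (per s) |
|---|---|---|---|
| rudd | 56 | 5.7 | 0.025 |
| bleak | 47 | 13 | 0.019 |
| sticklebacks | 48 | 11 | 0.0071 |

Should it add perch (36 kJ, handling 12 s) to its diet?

Current rate: (0.025×56 + 0.019×47 + 0.0071×48)/(1 + 0.025×5.7 + 0.019×13 + 0.0071×11) = 1.795 kJ/s.
Profitability of perch: 36/12 = 3 kJ/s.
3 > 1.795, so adding perch raises the average — include it.

Yes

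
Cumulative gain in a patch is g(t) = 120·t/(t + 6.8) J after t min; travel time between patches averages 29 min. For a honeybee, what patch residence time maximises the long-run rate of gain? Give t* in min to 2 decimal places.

By the marginal value theorem, leave when the instantaneous gain rate g'(t) equals the habitat-wide average g(t)/(T + t).
g'(t) = 120·6.8/(t + 6.8)². Setting 120·6.8/(t+6.8)² = 120t/[(t+6.8)(29+t)] gives 6.8(29+t) = t(t+6.8), so t² = 6.8×29 = 197.2.
t* = √197.2 = 14.04 min.

14.04 min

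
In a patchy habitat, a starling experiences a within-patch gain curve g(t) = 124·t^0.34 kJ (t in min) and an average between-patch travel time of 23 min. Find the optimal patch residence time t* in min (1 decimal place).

11.8 min

Optimal t* satisfies g'(t*) = g(t*)/(T + t*).
g'(t) = 0.34·124·t^-0.66. Setting 0.34·124·t^-0.66 = 124·t^0.34/(23+t) gives 0.34(23+t) = t, so 0.66·t = 0.34×23.
t* = 0.34×23/0.66 = 11.85 min.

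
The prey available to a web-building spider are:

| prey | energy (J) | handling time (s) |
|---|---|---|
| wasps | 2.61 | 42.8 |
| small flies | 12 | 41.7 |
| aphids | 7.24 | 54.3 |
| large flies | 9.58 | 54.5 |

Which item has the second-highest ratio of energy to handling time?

large flies

In descending order of E/h:
small flies: 12/41.7 = 0.288 J/s
large flies: 9.58/54.5 = 0.176 J/s
aphids: 7.24/54.3 = 0.133 J/s
wasps: 2.61/42.8 = 0.061 J/s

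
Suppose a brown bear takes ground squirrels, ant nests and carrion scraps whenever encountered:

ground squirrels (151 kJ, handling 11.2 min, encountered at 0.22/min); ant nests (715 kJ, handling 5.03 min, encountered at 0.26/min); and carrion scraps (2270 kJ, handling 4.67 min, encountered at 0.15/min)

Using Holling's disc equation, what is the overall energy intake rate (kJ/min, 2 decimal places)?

R = (0.22×151 + 0.26×715 + 0.15×2270) / (1 + 0.22×11.2 + 0.26×5.03 + 0.15×4.67) = 559.6/5.472 = 102.3 kJ/min.

102.26 kJ/min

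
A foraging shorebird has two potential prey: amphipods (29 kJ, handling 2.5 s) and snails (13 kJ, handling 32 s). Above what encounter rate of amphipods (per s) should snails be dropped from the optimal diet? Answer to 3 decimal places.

0.015 per s

Drop snails once their profitability E₂/h₂ falls below the rate achievable on amphipods alone: E₂/h₂ = λE₁/(1 + λh₁).
Solve for λ: λE₁h₂ = E₂(1 + λh₁) → λ(E₁h₂ − E₂h₁) = E₂ → λ = E₂/(E₁h₂ − E₂h₁).
λ = 13/(29×32 − 13×2.5) = 13/895.5 = 0.01452 per s.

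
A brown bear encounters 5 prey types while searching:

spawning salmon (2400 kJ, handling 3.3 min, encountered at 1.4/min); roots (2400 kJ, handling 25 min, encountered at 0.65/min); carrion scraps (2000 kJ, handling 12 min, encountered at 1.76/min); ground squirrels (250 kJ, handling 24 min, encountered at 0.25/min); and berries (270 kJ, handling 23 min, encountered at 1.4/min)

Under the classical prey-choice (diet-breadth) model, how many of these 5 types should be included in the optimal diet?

Profitabilities (E/h, kJ/min): spawning salmon 727, carrion scraps 167, roots 96, berries 11.7, ground squirrels 10.4. Add prey in this order while the next type's profitability exceeds the intake rate on those already taken.
Rate on top 1: 597.9. carrion scraps: 167 < 597.9 → exclude; stop.
Optimal diet: spawning salmon — 1 of 5 types.

1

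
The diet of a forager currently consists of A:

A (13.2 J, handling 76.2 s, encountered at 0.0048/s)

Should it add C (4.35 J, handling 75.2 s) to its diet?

Yes

Intake rate on the current diet: R = (0.0048×13.2) / (1 + 0.0048×76.2) = 0.06336/1.366 = 0.04639 J/s.
Profitability of C: 4.35/75.2 = 0.05785 J/s.
0.05785 > 0.04639, so adding C raises the average — include it.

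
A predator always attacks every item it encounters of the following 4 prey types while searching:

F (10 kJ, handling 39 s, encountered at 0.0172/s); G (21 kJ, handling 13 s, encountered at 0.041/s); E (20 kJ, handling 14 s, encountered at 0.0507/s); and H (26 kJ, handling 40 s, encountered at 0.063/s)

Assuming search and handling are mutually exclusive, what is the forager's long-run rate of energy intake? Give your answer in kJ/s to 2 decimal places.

R = (0.0172×10 + 0.041×21 + 0.0507×20 + 0.063×26) / (1 + 0.0172×39 + 0.041×13 + 0.0507×14 + 0.063×40) = 3.685/5.434 = 0.6782 kJ/s.

0.68 kJ/s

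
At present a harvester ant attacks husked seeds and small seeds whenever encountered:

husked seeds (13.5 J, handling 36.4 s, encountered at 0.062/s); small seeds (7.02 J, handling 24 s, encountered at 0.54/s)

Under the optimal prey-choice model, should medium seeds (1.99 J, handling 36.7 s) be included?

No

On husked seeds and small seeds alone, R = ΣλE/(1+Σλh) = 4.628/16.22 = 0.2854 J/s.
medium seeds: E/h = 1.99/36.7 = 0.05422 J/s.
0.05422 < 0.2854, so adding medium seeds would lower the average — exclude it.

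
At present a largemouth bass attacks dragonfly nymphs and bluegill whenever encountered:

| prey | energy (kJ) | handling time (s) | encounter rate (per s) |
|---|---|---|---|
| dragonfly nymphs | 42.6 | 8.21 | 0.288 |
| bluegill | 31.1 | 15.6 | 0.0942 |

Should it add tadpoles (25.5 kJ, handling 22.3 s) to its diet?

No

On dragonfly nymphs and bluegill alone, R = ΣλE/(1+Σλh) = 15.2/4.834 = 3.144 kJ/s.
tadpoles: E/h = 25.5/22.3 = 1.143 kJ/s.
Since 1.143 < R, time spent handling tadpoles is better spent searching.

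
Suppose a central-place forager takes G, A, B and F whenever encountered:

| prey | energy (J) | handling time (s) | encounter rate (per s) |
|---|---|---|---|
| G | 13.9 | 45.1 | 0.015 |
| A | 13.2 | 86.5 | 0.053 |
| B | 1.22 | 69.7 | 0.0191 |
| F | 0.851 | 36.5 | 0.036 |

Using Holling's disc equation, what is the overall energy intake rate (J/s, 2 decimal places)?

R = (0.015×13.9 + 0.053×13.2 + 0.0191×1.22 + 0.036×0.851) / (1 + 0.015×45.1 + 0.053×86.5 + 0.0191×69.7 + 0.036×36.5) = 0.962/8.906 = 0.108 J/s.

0.11 J/s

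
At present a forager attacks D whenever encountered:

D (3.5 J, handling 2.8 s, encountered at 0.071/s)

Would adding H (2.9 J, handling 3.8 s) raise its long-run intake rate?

Yes

Current rate: (0.071×3.5)/(1 + 0.071×2.8) = 0.2073 J/s.
H: E/h = 2.9/3.8 = 0.7632 J/s.
Since 0.7632 > R, including H increases the long-run rate.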